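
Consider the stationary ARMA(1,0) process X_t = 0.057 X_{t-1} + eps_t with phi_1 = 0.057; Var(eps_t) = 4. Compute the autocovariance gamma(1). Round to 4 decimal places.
\gamma(1) = 0.2287

Multiply the model equation by X_{t-k} and take expectations. With theta_0 = psi_0 = 1 and psi_j the MA(infinity) weights, this gives
  gamma(k) - sum_i phi_i gamma(k-i) = c_k,
  c_k = sigma^2 * sum_{j=k..q} theta_j psi_{j-k}   (c_k = 0 for k > q),
using gamma(-m) = gamma(m).
Pure AR (q = 0): c_0 = sigma^2 = 4, c_k = 0 for k >= 1.
Equations for k = 0 and k = 1 (AR order 1):
  gamma(0) = phi_1 gamma(1) + c_0
  gamma(1) = phi_1 gamma(0) + c_1
Substituting the second into the first: gamma(0) (1 - phi_1^2) = c_0 + phi_1 c_1, so
  gamma(0) = c_0 / (1 - phi_1^2) = 4 / (1 - (0.057)^2) = 4 / 0.996751 = 4.013038.
  gamma(1) = phi_1 gamma(0) = (0.057)(4.013038) = 0.228743.
Therefore gamma(1) = 0.2287 (to 4 decimal places).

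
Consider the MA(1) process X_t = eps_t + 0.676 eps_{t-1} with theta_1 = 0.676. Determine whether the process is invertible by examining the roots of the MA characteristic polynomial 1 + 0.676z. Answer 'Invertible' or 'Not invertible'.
\text{Invertible}

The MA(q) characteristic polynomial is P(z) = 1 + 0.676z.
Invertibility requires all roots to lie outside the unit circle, i.e. |z| > 1 for every root.
This is linear in z: 1 + (0.676) z = 0  =>  z = -1/(0.676) = -1.47929,  |z| = 1.47929.
Moduli of all roots: 1.4793.
All moduli strictly greater than 1? Yes.
Verdict: Invertible.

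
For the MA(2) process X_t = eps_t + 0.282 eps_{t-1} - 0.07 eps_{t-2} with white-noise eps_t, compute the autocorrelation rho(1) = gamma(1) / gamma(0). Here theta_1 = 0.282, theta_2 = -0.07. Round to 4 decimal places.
\rho(1) = 0.2418

For an MA(q) process with theta_0 = 1, the autocovariance is
  gamma(k) = sigma^2 * sum_{i=0..q-k} theta_i * theta_{i+k},
and rho(k) = gamma(k) / gamma(0). Sigma^2 cancels.
  numerator   = (1)*(0.282) + (0.282)*(-0.07) = 0.26226.
  denominator = (1)^2 + (0.282)^2 + (-0.07)^2 = 1.084424.
  rho(1) = 0.26226 / 1.084424 = 0.2418.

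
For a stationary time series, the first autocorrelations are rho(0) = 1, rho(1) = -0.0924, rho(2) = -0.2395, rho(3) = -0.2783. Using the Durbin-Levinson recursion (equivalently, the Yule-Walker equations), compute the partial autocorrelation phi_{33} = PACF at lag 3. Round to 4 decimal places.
\phi_{33} = -0.3541

The PACF at lag k is phi_{kk}, the last component of the solution
to the Yule-Walker system G_k phi = r_k where
  (G_k)_{ij} = rho(|i - j|), (r_k)_i = rho(i), i,j = 1..k.
Equivalently, Durbin-Levinson gives phi_{kk} iteratively:
  phi_{11} = rho(1)
  phi_{kk} = [rho(k) - sum_{j=1..k-1} phi_{k-1,j} rho(k-j)]
            / [1 - sum_{j=1..k-1} phi_{k-1,j} rho(j)],
  phi_{k,j} = phi_{k-1,j} - phi_{kk} phi_{k-1,k-j},  j = 1..k-1.
Step k = 1:
  phi_11 = rho(1) = -0.0924.
Step k = 2:
  phi_22 = [rho(2) - phi_11 rho(1)] / [1 - phi_11 rho(1)] = [-0.2395 - (-0.0924)(-0.0924)] / [1 - (-0.0924)(-0.0924)]
         = -0.24803776 / 0.99146224 = -0.250174.
  Update: phi_21 = phi_11 - phi_22 phi_11 = -0.0924 - (-0.250174)(-0.0924) = -0.115516.
Step k = 3:
  phi_33 = [rho(3) - phi_21 rho(2) - phi_22 rho(1)] / [1 - phi_21 rho(1) - phi_22 rho(2)]
    numerator   = -0.2783 - (-0.115516)(-0.2395) - (-0.250174)(-0.0924) = -0.32908214
    denominator = 1 - (-0.115516)(-0.0924) - (-0.250174)(-0.2395) = 0.92940972
  phi_33 = -0.32908214 / 0.92940972 = -0.3541.
Therefore phi_{33} = -0.3541.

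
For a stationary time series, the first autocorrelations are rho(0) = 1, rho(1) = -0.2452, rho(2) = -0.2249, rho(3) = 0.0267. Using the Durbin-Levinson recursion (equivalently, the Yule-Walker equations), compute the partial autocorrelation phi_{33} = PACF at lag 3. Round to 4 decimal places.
\phi_{33} = -0.1401

The PACF at lag k is phi_{kk}, the last component of the solution
to the Yule-Walker system G_k phi = r_k where
  (G_k)_{ij} = rho(|i - j|), (r_k)_i = rho(i), i,j = 1..k.
Equivalently, Durbin-Levinson gives phi_{kk} iteratively:
  phi_{11} = rho(1)
  phi_{kk} = [rho(k) - sum_{j=1..k-1} phi_{k-1,j} rho(k-j)]
            / [1 - sum_{j=1..k-1} phi_{k-1,j} rho(j)],
  phi_{k,j} = phi_{k-1,j} - phi_{kk} phi_{k-1,k-j},  j = 1..k-1.
Step k = 1:
  phi_11 = rho(1) = -0.2452.
Step k = 2:
  phi_22 = [rho(2) - phi_11 rho(1)] / [1 - phi_11 rho(1)] = [-0.2249 - (-0.2452)(-0.2452)] / [1 - (-0.2452)(-0.2452)]
         = -0.28502304 / 0.93987696 = -0.303256.
  Update: phi_21 = phi_11 - phi_22 phi_11 = -0.2452 - (-0.303256)(-0.2452) = -0.319558.
Step k = 3:
  phi_33 = [rho(3) - phi_21 rho(2) - phi_22 rho(1)] / [1 - phi_21 rho(1) - phi_22 rho(2)]
    numerator   = 0.0267 - (-0.319558)(-0.2249) - (-0.303256)(-0.2452) = -0.11952696
    denominator = 1 - (-0.319558)(-0.2452) - (-0.303256)(-0.2249) = 0.8534421
  phi_33 = -0.11952696 / 0.8534421 = -0.1401.
Therefore phi_{33} = -0.1401.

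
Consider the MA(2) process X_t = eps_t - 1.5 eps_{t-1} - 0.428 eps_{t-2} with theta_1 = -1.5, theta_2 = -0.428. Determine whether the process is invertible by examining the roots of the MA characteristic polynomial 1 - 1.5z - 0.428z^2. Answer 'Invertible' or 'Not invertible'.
\text{Not invertible}

The MA(q) characteristic polynomial is P(z) = 1 - 1.5z - 0.428z^2.
Invertibility requires all roots to lie outside the unit circle, i.e. |z| > 1 for every root.
Set 1 + (-1.5) z + (-0.428) z^2 = 0, i.e. a z^2 + b z + c = 0 with a = -0.428, b = -1.5, c = 1.
Discriminant D = b^2 - 4ac = (-1.5)^2 - 4*(-0.428)*1 = 2.25 - (-1.712) = 3.962.
D >= 0, so the roots are real: z = (-b +/- sqrt(D)) / (2a) = (1.5 +/- 1.990477) / (-0.856).
  z_1 = (1.5 + 1.990477) / (-0.856) = -4.0777,   |z_1| = 4.0777.
  z_2 = (1.5 - 1.990477) / (-0.856) = 0.573,   |z_2| = 0.573.
Moduli of all roots: 4.0777, 0.5730.
All moduli strictly greater than 1? No.
Verdict: Not invertible.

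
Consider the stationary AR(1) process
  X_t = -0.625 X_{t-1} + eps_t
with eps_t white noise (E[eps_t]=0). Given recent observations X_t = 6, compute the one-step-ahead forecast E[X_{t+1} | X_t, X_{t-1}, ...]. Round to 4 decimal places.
E[X_{t+1} \mid \mathcal F_t] = -3.7500

For an AR(p) model X_t = c + sum_i phi_i X_{t-i} + eps_t, the
one-step-ahead conditional mean is
  E[X_{t+1} | X_t, ...] = c + sum_i phi_i X_{t+1-i}.
Substitute known values:
  E[X_{t+1} | ...] = (-0.625) * (6)
                   = -3.7500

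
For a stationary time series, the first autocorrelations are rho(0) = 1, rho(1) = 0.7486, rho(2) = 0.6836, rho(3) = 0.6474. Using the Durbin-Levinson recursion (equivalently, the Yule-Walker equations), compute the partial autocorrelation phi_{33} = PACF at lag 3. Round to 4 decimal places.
\phi_{33} = 0.1710

The PACF at lag k is phi_{kk}, the last component of the solution
to the Yule-Walker system G_k phi = r_k where
  (G_k)_{ij} = rho(|i - j|), (r_k)_i = rho(i), i,j = 1..k.
Equivalently, Durbin-Levinson gives phi_{kk} iteratively:
  phi_{11} = rho(1)
  phi_{kk} = [rho(k) - sum_{j=1..k-1} phi_{k-1,j} rho(k-j)]
            / [1 - sum_{j=1..k-1} phi_{k-1,j} rho(j)],
  phi_{k,j} = phi_{k-1,j} - phi_{kk} phi_{k-1,k-j},  j = 1..k-1.
Step k = 1:
  phi_11 = rho(1) = 0.7486.
Step k = 2:
  phi_22 = [rho(2) - phi_11 rho(1)] / [1 - phi_11 rho(1)] = [0.6836 - (0.7486)(0.7486)] / [1 - (0.7486)(0.7486)]
         = 0.12319804 / 0.43959804 = 0.280252.
  Update: phi_21 = phi_11 - phi_22 phi_11 = 0.7486 - (0.280252)(0.7486) = 0.538804.
Step k = 3:
  phi_33 = [rho(3) - phi_21 rho(2) - phi_22 rho(1)] / [1 - phi_21 rho(1) - phi_22 rho(2)]
    numerator   = 0.6474 - (0.538804)(0.6836) - (0.280252)(0.7486) = 0.06927748
    denominator = 1 - (0.538804)(0.7486) - (0.280252)(0.6836) = 0.4050716
  phi_33 = 0.06927748 / 0.4050716 = 0.171.
Therefore phi_{33} = 0.1710.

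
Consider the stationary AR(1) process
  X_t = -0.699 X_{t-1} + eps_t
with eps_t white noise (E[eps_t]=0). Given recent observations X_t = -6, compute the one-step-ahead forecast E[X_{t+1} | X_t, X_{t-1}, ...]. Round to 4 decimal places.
E[X_{t+1} \mid \mathcal F_t] = 4.1940

For an AR(p) model X_t = c + sum_i phi_i X_{t-i} + eps_t, the
one-step-ahead conditional mean is
  E[X_{t+1} | X_t, ...] = c + sum_i phi_i X_{t+1-i}.
Substitute known values:
  E[X_{t+1} | ...] = (-0.699) * (-6)
                   = 4.1940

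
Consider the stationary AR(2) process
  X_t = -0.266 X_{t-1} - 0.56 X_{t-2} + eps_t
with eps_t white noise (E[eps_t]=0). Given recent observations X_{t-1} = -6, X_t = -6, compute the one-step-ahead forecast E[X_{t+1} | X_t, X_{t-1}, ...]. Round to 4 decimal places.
E[X_{t+1} \mid \mathcal F_t] = 4.9560

For an AR(p) model X_t = c + sum_i phi_i X_{t-i} + eps_t, the
one-step-ahead conditional mean is
  E[X_{t+1} | X_t, ...] = c + sum_i phi_i X_{t+1-i}.
Substitute known values:
  E[X_{t+1} | ...] = (-0.266) * (-6) + (-0.56) * (-6)
                   = 4.9560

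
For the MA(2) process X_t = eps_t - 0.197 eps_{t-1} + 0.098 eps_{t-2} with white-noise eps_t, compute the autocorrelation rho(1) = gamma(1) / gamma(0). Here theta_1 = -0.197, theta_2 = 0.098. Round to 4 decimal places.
\rho(1) = -0.2063

For an MA(q) process with theta_0 = 1, the autocovariance is
  gamma(k) = sigma^2 * sum_{i=0..q-k} theta_i * theta_{i+k},
and rho(k) = gamma(k) / gamma(0). Sigma^2 cancels.
  numerator   = (1)*(-0.197) + (-0.197)*(0.098) = -0.216306.
  denominator = (1)^2 + (-0.197)^2 + (0.098)^2 = 1.048413.
  rho(1) = -0.216306 / 1.048413 = -0.2063.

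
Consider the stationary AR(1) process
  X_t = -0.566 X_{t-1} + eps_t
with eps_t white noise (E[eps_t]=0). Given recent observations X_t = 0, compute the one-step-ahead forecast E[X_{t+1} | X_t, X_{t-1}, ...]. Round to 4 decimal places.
E[X_{t+1} \mid \mathcal F_t] = 0.0000

For an AR(p) model X_t = c + sum_i phi_i X_{t-i} + eps_t, the
one-step-ahead conditional mean is
  E[X_{t+1} | X_t, ...] = c + sum_i phi_i X_{t+1-i}.
Substitute known values:
  E[X_{t+1} | ...] = (-0.566) * (0)
                   = 0.0000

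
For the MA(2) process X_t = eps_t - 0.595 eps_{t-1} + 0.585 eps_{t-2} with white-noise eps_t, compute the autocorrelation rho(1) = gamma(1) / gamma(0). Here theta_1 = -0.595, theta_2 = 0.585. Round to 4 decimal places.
\rho(1) = -0.5560

For an MA(q) process with theta_0 = 1, the autocovariance is
  gamma(k) = sigma^2 * sum_{i=0..q-k} theta_i * theta_{i+k},
and rho(k) = gamma(k) / gamma(0). Sigma^2 cancels.
  numerator   = (1)*(-0.595) + (-0.595)*(0.585) = -0.943075.
  denominator = (1)^2 + (-0.595)^2 + (0.585)^2 = 1.69625.
  rho(1) = -0.943075 / 1.69625 = -0.5560.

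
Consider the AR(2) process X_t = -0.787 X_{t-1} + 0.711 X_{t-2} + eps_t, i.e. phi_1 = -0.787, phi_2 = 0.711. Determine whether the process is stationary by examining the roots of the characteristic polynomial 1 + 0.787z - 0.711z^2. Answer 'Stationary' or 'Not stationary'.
\text{Not stationary}

The AR(p) characteristic polynomial is P(z) = 1 + 0.787z - 0.711z^2.
Stationarity requires all roots to lie outside the unit circle, i.e. |z| > 1 for every root.
Set 1 + (0.787) z + (-0.711) z^2 = 0, i.e. a z^2 + b z + c = 0 with a = -0.711, b = 0.787, c = 1.
Discriminant D = b^2 - 4ac = (0.787)^2 - 4*(-0.711)*1 = 0.619369 - (-2.844) = 3.463369.
D >= 0, so the roots are real: z = (-b +/- sqrt(D)) / (2a) = (-0.787 +/- 1.861013) / (-1.422).
  z_1 = (-0.787 + 1.861013) / (-1.422) = -0.7553,   |z_1| = 0.7553.
  z_2 = (-0.787 - 1.861013) / (-1.422) = 1.8622,   |z_2| = 1.8622.
Moduli of all roots: 0.7553, 1.8622.
All moduli strictly greater than 1? No.
Verdict: Not stationary.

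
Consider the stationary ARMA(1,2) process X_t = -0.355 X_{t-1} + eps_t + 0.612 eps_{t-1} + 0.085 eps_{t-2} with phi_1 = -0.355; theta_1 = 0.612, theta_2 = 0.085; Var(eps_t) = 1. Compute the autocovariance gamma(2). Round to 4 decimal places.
\gamma(2) = -0.0057

Multiply the model equation by X_{t-k} and take expectations. With theta_0 = psi_0 = 1 and psi_j the MA(infinity) weights, this gives
  gamma(k) - sum_i phi_i gamma(k-i) = c_k,
  c_k = sigma^2 * sum_{j=k..q} theta_j psi_{j-k}   (c_k = 0 for k > q),
using gamma(-m) = gamma(m).
psi-weights needed (psi_j = theta_j + sum_i phi_i psi_{j-i}):
  psi_1 = theta_1 + phi_1 = 0.612 + (-0.355) = 0.257
  psi_2 = theta_2 + phi_1 psi_1 = 0.085 + (-0.355)(0.257) = -0.006235
Right-hand sides:
  c_0 = sigma^2 (1 + theta_1 psi_1 + theta_2 psi_2) = 1 * (1 + (0.612)(0.257) + (0.085)(-0.006235)) = 1 * 1.156754 = 1.156754
  c_1 = sigma^2 (theta_1 + theta_2 psi_1) = 1 * (0.612 + (0.085)(0.257)) = 0.633845
  c_2 = sigma^2 theta_2 = 1 * (0.085) = 0.085
Equations for k = 0 and k = 1 (AR order 1):
  gamma(0) = phi_1 gamma(1) + c_0
  gamma(1) = phi_1 gamma(0) + c_1
Substituting the second into the first: gamma(0) (1 - phi_1^2) = c_0 + phi_1 c_1, so
  gamma(0) = (c_0 + phi_1 c_1) / (1 - phi_1^2) = (1.156754 + (-0.355)(0.633845)) / (1 - (-0.355)^2) = 0.931739 / 0.873975 = 1.066093.
  gamma(1) = phi_1 gamma(0) + c_1 = (-0.355)(1.066093) + (0.633845) = 0.255382.
For k = 2: gamma(2) = phi_1 gamma(1) + c_2
  = (-0.355)(0.255382) + (0.085) = -0.005661.
Therefore gamma(2) = -0.0057 (to 4 decimal places).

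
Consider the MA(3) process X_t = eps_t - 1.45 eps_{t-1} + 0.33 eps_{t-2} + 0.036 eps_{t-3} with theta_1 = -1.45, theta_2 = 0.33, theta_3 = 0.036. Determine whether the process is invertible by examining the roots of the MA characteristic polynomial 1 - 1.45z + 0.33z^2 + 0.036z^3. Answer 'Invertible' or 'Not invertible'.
\text{Not invertible}

The MA(q) characteristic polynomial is P(z) = 1 - 1.45z + 0.33z^2 + 0.036z^3.
Invertibility requires all roots to lie outside the unit circle, i.e. |z| > 1 for every root.
Degree 3: look for a simple real root z0 first, then factor out (1 - z/z0) and solve the remaining quadratic.
Testing z0 = 2.5: P(2.5) = 1 + (-1.45)(2.5) + (0.33)(2.5)^2 + (0.036)(2.5)^3
  = 1 + (-3.625) + (2.0625) + (0.5625) = 0.  So z_0 = 2.5 is a root, |z_0| = 2.5.
Divide out the factor (1 - 0.4 z) = (1 - z/z0) (since 1/z0 = 0.4):
  P(z) = (1 - 0.4 z)(1 + (-1.05) z + (-0.09) z^2)
  [check: z-coef -1.05 - (0.4) = -1.45; z^2-coef -0.09 - (0.4)(-1.05) = 0.33; z^3-coef -(0.4)(-0.09) = 0.036.]
Remaining roots from the quadratic factor 1 + (-1.05) z + (-0.09) z^2:
  Set 1 + (-1.05) z + (-0.09) z^2 = 0, i.e. a z^2 + b z + c = 0 with a = -0.09, b = -1.05, c = 1.
  Discriminant D = b^2 - 4ac = (-1.05)^2 - 4*(-0.09)*1 = 1.1025 - (-0.36) = 1.4625.
  D >= 0, so the roots are real: z = (-b +/- sqrt(D)) / (2a) = (1.05 +/- 1.209339) / (-0.18).
    z_1 = (1.05 + 1.209339) / (-0.18) = -12.5519,   |z_1| = 12.5519.
    z_2 = (1.05 - 1.209339) / (-0.18) = 0.8852,   |z_2| = 0.8852.
Moduli of all roots: 2.5000, 12.5519, 0.8852.
All moduli strictly greater than 1? No.
Verdict: Not invertible.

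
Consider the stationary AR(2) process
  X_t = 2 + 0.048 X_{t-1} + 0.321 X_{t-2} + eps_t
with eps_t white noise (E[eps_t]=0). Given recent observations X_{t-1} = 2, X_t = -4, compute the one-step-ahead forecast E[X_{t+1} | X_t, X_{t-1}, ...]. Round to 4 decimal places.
E[X_{t+1} \mid \mathcal F_t] = 2.4500

For an AR(p) model X_t = c + sum_i phi_i X_{t-i} + eps_t, the
one-step-ahead conditional mean is
  E[X_{t+1} | X_t, ...] = c + sum_i phi_i X_{t+1-i}.
Substitute known values:
  E[X_{t+1} | ...] = 2 + (0.048) * (-4) + (0.321) * (2)
                   = 2.4500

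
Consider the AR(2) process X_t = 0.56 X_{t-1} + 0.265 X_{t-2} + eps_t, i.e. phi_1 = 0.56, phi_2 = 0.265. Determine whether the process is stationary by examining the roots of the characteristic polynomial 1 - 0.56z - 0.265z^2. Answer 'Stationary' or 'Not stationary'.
\text{Stationary}

The AR(p) characteristic polynomial is P(z) = 1 - 0.56z - 0.265z^2.
Stationarity requires all roots to lie outside the unit circle, i.e. |z| > 1 for every root.
Set 1 + (-0.56) z + (-0.265) z^2 = 0, i.e. a z^2 + b z + c = 0 with a = -0.265, b = -0.56, c = 1.
Discriminant D = b^2 - 4ac = (-0.56)^2 - 4*(-0.265)*1 = 0.3136 - (-1.06) = 1.3736.
D >= 0, so the roots are real: z = (-b +/- sqrt(D)) / (2a) = (0.56 +/- 1.172007) / (-0.53).
  z_1 = (0.56 + 1.172007) / (-0.53) = -3.2679,   |z_1| = 3.2679.
  z_2 = (0.56 - 1.172007) / (-0.53) = 1.1547,   |z_2| = 1.1547.
Moduli of all roots: 3.2679, 1.1547.
All moduli strictly greater than 1? Yes.
Verdict: Stationary.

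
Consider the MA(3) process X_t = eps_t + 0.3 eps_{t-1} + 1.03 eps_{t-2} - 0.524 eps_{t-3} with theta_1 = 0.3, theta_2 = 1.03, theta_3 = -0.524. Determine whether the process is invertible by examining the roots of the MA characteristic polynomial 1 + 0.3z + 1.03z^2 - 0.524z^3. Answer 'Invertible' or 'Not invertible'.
\text{Not invertible}

The MA(q) characteristic polynomial is P(z) = 1 + 0.3z + 1.03z^2 - 0.524z^3.
Invertibility requires all roots to lie outside the unit circle, i.e. |z| > 1 for every root.
Degree 3: look for a simple real root z0 first, then factor out (1 - z/z0) and solve the remaining quadratic.
Testing z0 = 2.5: P(2.5) = 1 + (0.3)(2.5) + (1.03)(2.5)^2 + (-0.524)(2.5)^3
  = 1 + (0.75) + (6.4375) + (-8.1875) = 0.  So z_0 = 2.5 is a root, |z_0| = 2.5.
Divide out the factor (1 - 0.4 z) = (1 - z/z0) (since 1/z0 = 0.4):
  P(z) = (1 - 0.4 z)(1 + (0.7) z + (1.31) z^2)
  [check: z-coef 0.7 - (0.4) = 0.3; z^2-coef 1.31 - (0.4)(0.7) = 1.03; z^3-coef -(0.4)(1.31) = -0.524.]
Remaining roots from the quadratic factor 1 + (0.7) z + (1.31) z^2:
  Set 1 + (0.7) z + (1.31) z^2 = 0, i.e. a z^2 + b z + c = 0 with a = 1.31, b = 0.7, c = 1.
  Discriminant D = b^2 - 4ac = (0.7)^2 - 4*(1.31)*1 = 0.49 - (5.24) = -4.75.
  D < 0, so the roots are the complex-conjugate pair z = (-b +/- i sqrt(-D)) / (2a) = -0.2672 +/- 0.8319i.
  For a conjugate pair |z|^2 = z * conj(z) = (product of roots) = c/a = 1/(1.31) = 0.763359, so |z| = sqrt(0.763359) = 0.8737 for both roots.
Moduli of all roots: 2.5000, 0.8737, 0.8737.
All moduli strictly greater than 1? No.
Verdict: Not invertible.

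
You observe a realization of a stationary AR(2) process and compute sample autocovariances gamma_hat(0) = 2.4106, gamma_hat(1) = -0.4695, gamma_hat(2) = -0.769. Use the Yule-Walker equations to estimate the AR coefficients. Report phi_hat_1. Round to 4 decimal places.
\hat\phi_{1} = -0.2670

The Yule-Walker equations for an AR(p) process read, in matrix form,
  Gamma_p phi = r_p,   with   (Gamma_p)_{ij} = gamma(|i - j|),
                       (r_p)_i = gamma(i),   i,j = 1..p.
Substitute the sample gammas (Toeplitz matrix and right-hand side of size 2):
  Gamma_p = [[2.4106, -0.4695], [-0.4695, 2.4106]]
  r_p     = [-0.4695, -0.769]
Written out:
  2.4106 phi_1 - 0.4695 phi_2 = -0.4695
  -0.4695 phi_1 + 2.4106 phi_2 = -0.769
Solve by Cramer's rule:
  det = gamma(0)^2 - gamma(1)^2 = (2.4106)^2 - (-0.4695)^2 = 5.81099236 - 0.22043025 = 5.59056211
  phi_hat_1 = [gamma(1) gamma(0) - gamma(1) gamma(2)] / det = [(-0.4695)(2.4106) - (-0.4695)(-0.769)] / 5.59056211 = -1.4928222 / 5.59056211 = -0.267
  phi_hat_2 = [gamma(0) gamma(2) - gamma(1)^2] / det = [(2.4106)(-0.769) - (-0.4695)^2] / 5.59056211 = -2.07418165 / 5.59056211 = -0.371
So phi_hat = [-0.2670, -0.3710].
Therefore phi_hat_1 = -0.2670.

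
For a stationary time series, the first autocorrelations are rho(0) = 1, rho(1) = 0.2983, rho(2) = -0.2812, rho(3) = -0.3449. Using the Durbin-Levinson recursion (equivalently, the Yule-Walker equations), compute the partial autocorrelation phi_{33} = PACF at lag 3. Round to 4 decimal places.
\phi_{33} = -0.1390

The PACF at lag k is phi_{kk}, the last component of the solution
to the Yule-Walker system G_k phi = r_k where
  (G_k)_{ij} = rho(|i - j|), (r_k)_i = rho(i), i,j = 1..k.
Equivalently, Durbin-Levinson gives phi_{kk} iteratively:
  phi_{11} = rho(1)
  phi_{kk} = [rho(k) - sum_{j=1..k-1} phi_{k-1,j} rho(k-j)]
            / [1 - sum_{j=1..k-1} phi_{k-1,j} rho(j)],
  phi_{k,j} = phi_{k-1,j} - phi_{kk} phi_{k-1,k-j},  j = 1..k-1.
Step k = 1:
  phi_11 = rho(1) = 0.2983.
Step k = 2:
  phi_22 = [rho(2) - phi_11 rho(1)] / [1 - phi_11 rho(1)] = [-0.2812 - (0.2983)(0.2983)] / [1 - (0.2983)(0.2983)]
         = -0.37018289 / 0.91101711 = -0.40634.
  Update: phi_21 = phi_11 - phi_22 phi_11 = 0.2983 - (-0.40634)(0.2983) = 0.419511.
Step k = 3:
  phi_33 = [rho(3) - phi_21 rho(2) - phi_22 rho(1)] / [1 - phi_21 rho(1) - phi_22 rho(2)]
    numerator   = -0.3449 - (0.419511)(-0.2812) - (-0.40634)(0.2983) = -0.10572214
    denominator = 1 - (0.419511)(0.2983) - (-0.40634)(-0.2812) = 0.76059691
  phi_33 = -0.10572214 / 0.76059691 = -0.139.
Therefore phi_{33} = -0.1390.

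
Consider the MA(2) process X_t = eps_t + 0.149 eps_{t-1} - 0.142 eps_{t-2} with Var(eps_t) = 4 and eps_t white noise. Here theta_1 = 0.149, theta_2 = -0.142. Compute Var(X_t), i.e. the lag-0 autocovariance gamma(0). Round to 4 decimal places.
\gamma(0) = 4.1695

For an MA(q) process X_t = eps_t + sum_i theta_i eps_{t-i} with
Var(eps_t) = sigma^2, the variance is
  gamma(0) = sigma^2 * (1 + sum_i theta_i^2).
  sum_i theta_i^2 = (0.149)^2 + (-0.142)^2 = 0.022201 + 0.020164 = 0.042365.
  gamma(0) = 4 * (1 + 0.042365) = 4 * 1.042365 = 4.16946, which rounds to 4.1695.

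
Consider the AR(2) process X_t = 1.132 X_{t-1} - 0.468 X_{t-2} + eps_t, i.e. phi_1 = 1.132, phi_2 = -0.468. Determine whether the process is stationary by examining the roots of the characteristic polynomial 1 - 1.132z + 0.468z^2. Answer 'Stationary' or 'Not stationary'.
\text{Stationary}

The AR(p) characteristic polynomial is P(z) = 1 - 1.132z + 0.468z^2.
Stationarity requires all roots to lie outside the unit circle, i.e. |z| > 1 for every root.
Set 1 + (-1.132) z + (0.468) z^2 = 0, i.e. a z^2 + b z + c = 0 with a = 0.468, b = -1.132, c = 1.
Discriminant D = b^2 - 4ac = (-1.132)^2 - 4*(0.468)*1 = 1.281424 - (1.872) = -0.590576.
D < 0, so the roots are the complex-conjugate pair z = (-b +/- i sqrt(-D)) / (2a) = 1.2094 +/- 0.821i.
For a conjugate pair |z|^2 = z * conj(z) = (product of roots) = c/a = 1/(0.468) = 2.136752, so |z| = sqrt(2.136752) = 1.4618 for both roots.
Moduli of all roots: 1.4618, 1.4618.
All moduli strictly greater than 1? Yes.
Verdict: Stationary.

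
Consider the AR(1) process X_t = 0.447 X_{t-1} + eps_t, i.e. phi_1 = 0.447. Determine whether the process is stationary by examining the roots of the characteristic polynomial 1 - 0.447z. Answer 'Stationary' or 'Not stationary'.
\text{Stationary}

The AR(p) characteristic polynomial is P(z) = 1 - 0.447z.
Stationarity requires all roots to lie outside the unit circle, i.e. |z| > 1 for every root.
This is linear in z: 1 + (-0.447) z = 0  =>  z = -1/(-0.447) = 2.237136,  |z| = 2.237136.
Moduli of all roots: 2.2371.
All moduli strictly greater than 1? Yes.
Verdict: Stationary.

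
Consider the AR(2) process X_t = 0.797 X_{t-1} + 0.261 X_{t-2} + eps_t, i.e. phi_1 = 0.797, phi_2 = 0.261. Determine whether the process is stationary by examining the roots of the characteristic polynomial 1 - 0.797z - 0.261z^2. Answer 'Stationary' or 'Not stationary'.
\text{Not stationary}

The AR(p) characteristic polynomial is P(z) = 1 - 0.797z - 0.261z^2.
Stationarity requires all roots to lie outside the unit circle, i.e. |z| > 1 for every root.
Set 1 + (-0.797) z + (-0.261) z^2 = 0, i.e. a z^2 + b z + c = 0 with a = -0.261, b = -0.797, c = 1.
Discriminant D = b^2 - 4ac = (-0.797)^2 - 4*(-0.261)*1 = 0.635209 - (-1.044) = 1.679209.
D >= 0, so the roots are real: z = (-b +/- sqrt(D)) / (2a) = (0.797 +/- 1.295843) / (-0.522).
  z_1 = (0.797 + 1.295843) / (-0.522) = -4.0093,   |z_1| = 4.0093.
  z_2 = (0.797 - 1.295843) / (-0.522) = 0.9556,   |z_2| = 0.9556.
Moduli of all roots: 4.0093, 0.9556.
All moduli strictly greater than 1? No.
Verdict: Not stationary.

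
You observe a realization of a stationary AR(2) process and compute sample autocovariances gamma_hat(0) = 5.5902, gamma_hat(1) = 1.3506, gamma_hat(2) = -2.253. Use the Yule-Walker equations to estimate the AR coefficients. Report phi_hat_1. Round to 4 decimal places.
\hat\phi_{1} = 0.3600

The Yule-Walker equations for an AR(p) process read, in matrix form,
  Gamma_p phi = r_p,   with   (Gamma_p)_{ij} = gamma(|i - j|),
                       (r_p)_i = gamma(i),   i,j = 1..p.
Substitute the sample gammas (Toeplitz matrix and right-hand side of size 2):
  Gamma_p = [[5.5902, 1.3506], [1.3506, 5.5902]]
  r_p     = [1.3506, -2.253]
Written out:
  5.5902 phi_1 + 1.3506 phi_2 = 1.3506
  1.3506 phi_1 + 5.5902 phi_2 = -2.253
Solve by Cramer's rule:
  det = gamma(0)^2 - gamma(1)^2 = (5.5902)^2 - (1.3506)^2 = 31.25033604 - 1.82412036 = 29.42621568
  phi_hat_1 = [gamma(1) gamma(0) - gamma(1) gamma(2)] / det = [(1.3506)(5.5902) - (1.3506)(-2.253)] / 29.42621568 = 10.59302592 / 29.42621568 = 0.36
  phi_hat_2 = [gamma(0) gamma(2) - gamma(1)^2] / det = [(5.5902)(-2.253) - (1.3506)^2] / 29.42621568 = -14.41884096 / 29.42621568 = -0.49
So phi_hat = [0.3600, -0.4900].
Therefore phi_hat_1 = 0.3600.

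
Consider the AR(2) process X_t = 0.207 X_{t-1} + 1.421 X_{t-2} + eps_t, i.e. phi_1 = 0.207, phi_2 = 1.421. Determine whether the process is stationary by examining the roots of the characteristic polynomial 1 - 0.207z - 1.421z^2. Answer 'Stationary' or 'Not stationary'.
\text{Not stationary}

The AR(p) characteristic polynomial is P(z) = 1 - 0.207z - 1.421z^2.
Stationarity requires all roots to lie outside the unit circle, i.e. |z| > 1 for every root.
Set 1 + (-0.207) z + (-1.421) z^2 = 0, i.e. a z^2 + b z + c = 0 with a = -1.421, b = -0.207, c = 1.
Discriminant D = b^2 - 4ac = (-0.207)^2 - 4*(-1.421)*1 = 0.042849 - (-5.684) = 5.726849.
D >= 0, so the roots are real: z = (-b +/- sqrt(D)) / (2a) = (0.207 +/- 2.393084) / (-2.842).
  z_1 = (0.207 + 2.393084) / (-2.842) = -0.9149,   |z_1| = 0.9149.
  z_2 = (0.207 - 2.393084) / (-2.842) = 0.7692,   |z_2| = 0.7692.
Moduli of all roots: 0.9149, 0.7692.
All moduli strictly greater than 1? No.
Verdict: Not stationary.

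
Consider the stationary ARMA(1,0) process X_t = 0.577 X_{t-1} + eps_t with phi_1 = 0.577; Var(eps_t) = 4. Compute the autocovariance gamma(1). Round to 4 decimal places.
\gamma(1) = 3.4599

Multiply the model equation by X_{t-k} and take expectations. With theta_0 = psi_0 = 1 and psi_j the MA(infinity) weights, this gives
  gamma(k) - sum_i phi_i gamma(k-i) = c_k,
  c_k = sigma^2 * sum_{j=k..q} theta_j psi_{j-k}   (c_k = 0 for k > q),
using gamma(-m) = gamma(m).
Pure AR (q = 0): c_0 = sigma^2 = 4, c_k = 0 for k >= 1.
Equations for k = 0 and k = 1 (AR order 1):
  gamma(0) = phi_1 gamma(1) + c_0
  gamma(1) = phi_1 gamma(0) + c_1
Substituting the second into the first: gamma(0) (1 - phi_1^2) = c_0 + phi_1 c_1, so
  gamma(0) = c_0 / (1 - phi_1^2) = 4 / (1 - (0.577)^2) = 4 / 0.667071 = 5.996363.
  gamma(1) = phi_1 gamma(0) = (0.577)(5.996363) = 3.459902.
Therefore gamma(1) = 3.4599 (to 4 decimal places).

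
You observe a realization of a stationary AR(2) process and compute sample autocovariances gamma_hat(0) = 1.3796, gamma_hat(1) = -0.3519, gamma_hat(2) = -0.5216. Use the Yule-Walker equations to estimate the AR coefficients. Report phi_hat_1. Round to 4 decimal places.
\hat\phi_{1} = -0.3760

The Yule-Walker equations for an AR(p) process read, in matrix form,
  Gamma_p phi = r_p,   with   (Gamma_p)_{ij} = gamma(|i - j|),
                       (r_p)_i = gamma(i),   i,j = 1..p.
Substitute the sample gammas (Toeplitz matrix and right-hand side of size 2):
  Gamma_p = [[1.3796, -0.3519], [-0.3519, 1.3796]]
  r_p     = [-0.3519, -0.5216]
Written out:
  1.3796 phi_1 - 0.3519 phi_2 = -0.3519
  -0.3519 phi_1 + 1.3796 phi_2 = -0.5216
Solve by Cramer's rule:
  det = gamma(0)^2 - gamma(1)^2 = (1.3796)^2 - (-0.3519)^2 = 1.90329616 - 0.12383361 = 1.77946255
  phi_hat_1 = [gamma(1) gamma(0) - gamma(1) gamma(2)] / det = [(-0.3519)(1.3796) - (-0.3519)(-0.5216)] / 1.77946255 = -0.66903228 / 1.77946255 = -0.376
  phi_hat_2 = [gamma(0) gamma(2) - gamma(1)^2] / det = [(1.3796)(-0.5216) - (-0.3519)^2] / 1.77946255 = -0.84343297 / 1.77946255 = -0.474
So phi_hat = [-0.3760, -0.4740].
Therefore phi_hat_1 = -0.3760.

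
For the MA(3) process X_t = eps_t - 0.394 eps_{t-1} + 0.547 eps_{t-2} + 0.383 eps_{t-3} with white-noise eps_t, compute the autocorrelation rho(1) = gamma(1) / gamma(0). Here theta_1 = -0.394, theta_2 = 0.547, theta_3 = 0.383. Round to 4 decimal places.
\rho(1) = -0.2498

For an MA(q) process with theta_0 = 1, the autocovariance is
  gamma(k) = sigma^2 * sum_{i=0..q-k} theta_i * theta_{i+k},
and rho(k) = gamma(k) / gamma(0). Sigma^2 cancels.
  numerator   = (1)*(-0.394) + (-0.394)*(0.547) + (0.547)*(0.383) = -0.400017.
  denominator = (1)^2 + (-0.394)^2 + (0.547)^2 + (0.383)^2 = 1.601134.
  rho(1) = -0.400017 / 1.601134 = -0.2498.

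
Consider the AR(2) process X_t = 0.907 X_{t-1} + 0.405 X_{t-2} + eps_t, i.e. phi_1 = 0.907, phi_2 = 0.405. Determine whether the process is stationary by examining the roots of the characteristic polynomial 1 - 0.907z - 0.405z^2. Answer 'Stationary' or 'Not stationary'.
\text{Not stationary}

The AR(p) characteristic polynomial is P(z) = 1 - 0.907z - 0.405z^2.
Stationarity requires all roots to lie outside the unit circle, i.e. |z| > 1 for every root.
Set 1 + (-0.907) z + (-0.405) z^2 = 0, i.e. a z^2 + b z + c = 0 with a = -0.405, b = -0.907, c = 1.
Discriminant D = b^2 - 4ac = (-0.907)^2 - 4*(-0.405)*1 = 0.822649 - (-1.62) = 2.442649.
D >= 0, so the roots are real: z = (-b +/- sqrt(D)) / (2a) = (0.907 +/- 1.562898) / (-0.81).
  z_1 = (0.907 + 1.562898) / (-0.81) = -3.0493,   |z_1| = 3.0493.
  z_2 = (0.907 - 1.562898) / (-0.81) = 0.8098,   |z_2| = 0.8098.
Moduli of all roots: 3.0493, 0.8098.
All moduli strictly greater than 1? No.
Verdict: Not stationary.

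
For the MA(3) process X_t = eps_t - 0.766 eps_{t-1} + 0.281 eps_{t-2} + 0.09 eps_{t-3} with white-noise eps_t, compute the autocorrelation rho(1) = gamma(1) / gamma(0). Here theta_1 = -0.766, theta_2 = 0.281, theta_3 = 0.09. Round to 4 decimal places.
\rho(1) = -0.5711

For an MA(q) process with theta_0 = 1, the autocovariance is
  gamma(k) = sigma^2 * sum_{i=0..q-k} theta_i * theta_{i+k},
and rho(k) = gamma(k) / gamma(0). Sigma^2 cancels.
  numerator   = (1)*(-0.766) + (-0.766)*(0.281) + (0.281)*(0.09) = -0.955956.
  denominator = (1)^2 + (-0.766)^2 + (0.281)^2 + (0.09)^2 = 1.673817.
  rho(1) = -0.955956 / 1.673817 = -0.5711.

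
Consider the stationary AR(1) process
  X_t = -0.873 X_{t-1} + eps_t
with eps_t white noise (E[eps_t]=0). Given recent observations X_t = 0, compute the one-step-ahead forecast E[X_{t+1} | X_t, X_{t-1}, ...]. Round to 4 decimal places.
E[X_{t+1} \mid \mathcal F_t] = 0.0000

For an AR(p) model X_t = c + sum_i phi_i X_{t-i} + eps_t, the
one-step-ahead conditional mean is
  E[X_{t+1} | X_t, ...] = c + sum_i phi_i X_{t+1-i}.
Substitute known values:
  E[X_{t+1} | ...] = (-0.873) * (0)
                   = 0.0000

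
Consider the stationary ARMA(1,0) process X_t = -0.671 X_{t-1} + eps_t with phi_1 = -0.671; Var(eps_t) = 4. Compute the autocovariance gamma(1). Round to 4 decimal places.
\gamma(1) = -4.8821

Multiply the model equation by X_{t-k} and take expectations. With theta_0 = psi_0 = 1 and psi_j the MA(infinity) weights, this gives
  gamma(k) - sum_i phi_i gamma(k-i) = c_k,
  c_k = sigma^2 * sum_{j=k..q} theta_j psi_{j-k}   (c_k = 0 for k > q),
using gamma(-m) = gamma(m).
Pure AR (q = 0): c_0 = sigma^2 = 4, c_k = 0 for k >= 1.
Equations for k = 0 and k = 1 (AR order 1):
  gamma(0) = phi_1 gamma(1) + c_0
  gamma(1) = phi_1 gamma(0) + c_1
Substituting the second into the first: gamma(0) (1 - phi_1^2) = c_0 + phi_1 c_1, so
  gamma(0) = c_0 / (1 - phi_1^2) = 4 / (1 - (-0.671)^2) = 4 / 0.549759 = 7.275915.
  gamma(1) = phi_1 gamma(0) = (-0.671)(7.275915) = -4.882139.
Therefore gamma(1) = -4.8821 (to 4 decimal places).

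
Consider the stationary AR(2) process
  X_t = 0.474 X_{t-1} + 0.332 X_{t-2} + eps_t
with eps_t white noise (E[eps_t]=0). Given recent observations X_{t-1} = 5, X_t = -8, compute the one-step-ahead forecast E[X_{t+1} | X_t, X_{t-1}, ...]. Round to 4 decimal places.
E[X_{t+1} \mid \mathcal F_t] = -2.1320

For an AR(p) model X_t = c + sum_i phi_i X_{t-i} + eps_t, the
one-step-ahead conditional mean is
  E[X_{t+1} | X_t, ...] = c + sum_i phi_i X_{t+1-i}.
Substitute known values:
  E[X_{t+1} | ...] = (0.474) * (-8) + (0.332) * (5)
                   = -2.1320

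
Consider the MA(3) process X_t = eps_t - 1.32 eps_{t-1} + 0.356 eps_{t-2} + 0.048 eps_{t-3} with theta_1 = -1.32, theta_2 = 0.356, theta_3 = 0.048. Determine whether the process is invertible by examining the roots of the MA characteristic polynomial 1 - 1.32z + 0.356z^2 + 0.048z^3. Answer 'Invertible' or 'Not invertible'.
\text{Invertible}

The MA(q) characteristic polynomial is P(z) = 1 - 1.32z + 0.356z^2 + 0.048z^3.
Invertibility requires all roots to lie outside the unit circle, i.e. |z| > 1 for every root.
Degree 3: look for a simple real root z0 first, then factor out (1 - z/z0) and solve the remaining quadratic.
Testing z0 = 1.25: P(1.25) = 1 + (-1.32)(1.25) + (0.356)(1.25)^2 + (0.048)(1.25)^3
  = 1 + (-1.65) + (0.55625) + (0.09375) = 0.  So z_0 = 1.25 is a root, |z_0| = 1.25.
Divide out the factor (1 - 0.8 z) = (1 - z/z0) (since 1/z0 = 0.8):
  P(z) = (1 - 0.8 z)(1 + (-0.52) z + (-0.06) z^2)
  [check: z-coef -0.52 - (0.8) = -1.32; z^2-coef -0.06 - (0.8)(-0.52) = 0.356; z^3-coef -(0.8)(-0.06) = 0.048.]
Remaining roots from the quadratic factor 1 + (-0.52) z + (-0.06) z^2:
  Set 1 + (-0.52) z + (-0.06) z^2 = 0, i.e. a z^2 + b z + c = 0 with a = -0.06, b = -0.52, c = 1.
  Discriminant D = b^2 - 4ac = (-0.52)^2 - 4*(-0.06)*1 = 0.2704 - (-0.24) = 0.5104.
  D >= 0, so the roots are real: z = (-b +/- sqrt(D)) / (2a) = (0.52 +/- 0.714423) / (-0.12).
    z_1 = (0.52 + 0.714423) / (-0.12) = -10.2869,   |z_1| = 10.2869.
    z_2 = (0.52 - 0.714423) / (-0.12) = 1.6202,   |z_2| = 1.6202.
Moduli of all roots: 1.2500, 10.2869, 1.6202.
All moduli strictly greater than 1? Yes.
Verdict: Invertible.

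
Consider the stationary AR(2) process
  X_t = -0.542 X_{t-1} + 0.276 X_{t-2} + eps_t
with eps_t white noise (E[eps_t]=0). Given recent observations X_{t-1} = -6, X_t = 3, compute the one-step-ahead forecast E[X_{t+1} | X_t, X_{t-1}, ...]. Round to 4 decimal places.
E[X_{t+1} \mid \mathcal F_t] = -3.2820

For an AR(p) model X_t = c + sum_i phi_i X_{t-i} + eps_t, the
one-step-ahead conditional mean is
  E[X_{t+1} | X_t, ...] = c + sum_i phi_i X_{t+1-i}.
Substitute known values:
  E[X_{t+1} | ...] = (-0.542) * (3) + (0.276) * (-6)
                   = -3.2820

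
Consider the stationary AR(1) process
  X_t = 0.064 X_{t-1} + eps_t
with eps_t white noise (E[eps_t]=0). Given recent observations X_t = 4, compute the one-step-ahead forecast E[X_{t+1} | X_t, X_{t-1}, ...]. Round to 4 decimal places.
E[X_{t+1} \mid \mathcal F_t] = 0.2560

For an AR(p) model X_t = c + sum_i phi_i X_{t-i} + eps_t, the
one-step-ahead conditional mean is
  E[X_{t+1} | X_t, ...] = c + sum_i phi_i X_{t+1-i}.
Substitute known values:
  E[X_{t+1} | ...] = (0.064) * (4)
                   = 0.2560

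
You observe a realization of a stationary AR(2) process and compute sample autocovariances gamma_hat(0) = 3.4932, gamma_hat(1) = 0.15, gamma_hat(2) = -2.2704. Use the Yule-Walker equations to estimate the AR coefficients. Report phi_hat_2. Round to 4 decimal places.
\hat\phi_{2} = -0.6530

The Yule-Walker equations for an AR(p) process read, in matrix form,
  Gamma_p phi = r_p,   with   (Gamma_p)_{ij} = gamma(|i - j|),
                       (r_p)_i = gamma(i),   i,j = 1..p.
Substitute the sample gammas (Toeplitz matrix and right-hand side of size 2):
  Gamma_p = [[3.4932, 0.15], [0.15, 3.4932]]
  r_p     = [0.15, -2.2704]
Written out:
  3.4932 phi_1 + 0.15 phi_2 = 0.15
  0.15 phi_1 + 3.4932 phi_2 = -2.2704
Solve by Cramer's rule:
  det = gamma(0)^2 - gamma(1)^2 = (3.4932)^2 - (0.15)^2 = 12.20244624 - 0.0225 = 12.17994624
  phi_hat_1 = [gamma(1) gamma(0) - gamma(1) gamma(2)] / det = [(0.15)(3.4932) - (0.15)(-2.2704)] / 12.17994624 = 0.86454 / 12.17994624 = 0.071
  phi_hat_2 = [gamma(0) gamma(2) - gamma(1)^2] / det = [(3.4932)(-2.2704) - (0.15)^2] / 12.17994624 = -7.95346128 / 12.17994624 = -0.653
So phi_hat = [0.0710, -0.6530].
Therefore phi_hat_2 = -0.6530.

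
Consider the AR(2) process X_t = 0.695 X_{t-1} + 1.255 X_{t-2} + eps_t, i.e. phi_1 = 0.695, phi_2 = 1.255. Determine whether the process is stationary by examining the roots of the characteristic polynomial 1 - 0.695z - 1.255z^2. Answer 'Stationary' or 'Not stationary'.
\text{Not stationary}

The AR(p) characteristic polynomial is P(z) = 1 - 0.695z - 1.255z^2.
Stationarity requires all roots to lie outside the unit circle, i.e. |z| > 1 for every root.
Set 1 + (-0.695) z + (-1.255) z^2 = 0, i.e. a z^2 + b z + c = 0 with a = -1.255, b = -0.695, c = 1.
Discriminant D = b^2 - 4ac = (-0.695)^2 - 4*(-1.255)*1 = 0.483025 - (-5.02) = 5.503025.
D >= 0, so the roots are real: z = (-b +/- sqrt(D)) / (2a) = (0.695 +/- 2.345853) / (-2.51).
  z_1 = (0.695 + 2.345853) / (-2.51) = -1.2115,   |z_1| = 1.2115.
  z_2 = (0.695 - 2.345853) / (-2.51) = 0.6577,   |z_2| = 0.6577.
Moduli of all roots: 1.2115, 0.6577.
All moduli strictly greater than 1? No.
Verdict: Not stationary.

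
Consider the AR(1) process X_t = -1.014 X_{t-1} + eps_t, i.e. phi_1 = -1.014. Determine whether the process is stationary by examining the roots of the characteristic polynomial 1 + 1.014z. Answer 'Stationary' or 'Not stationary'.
\text{Not stationary}

The AR(p) characteristic polynomial is P(z) = 1 + 1.014z.
Stationarity requires all roots to lie outside the unit circle, i.e. |z| > 1 for every root.
This is linear in z: 1 + (1.014) z = 0  =>  z = -1/(1.014) = -0.986193,  |z| = 0.986193.
Moduli of all roots: 0.9862.
All moduli strictly greater than 1? No.
Verdict: Not stationary.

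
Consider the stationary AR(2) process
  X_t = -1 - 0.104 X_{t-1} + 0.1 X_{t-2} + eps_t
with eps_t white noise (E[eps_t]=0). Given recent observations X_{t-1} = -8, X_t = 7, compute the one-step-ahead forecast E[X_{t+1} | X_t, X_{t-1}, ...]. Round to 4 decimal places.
E[X_{t+1} \mid \mathcal F_t] = -2.5280

For an AR(p) model X_t = c + sum_i phi_i X_{t-i} + eps_t, the
one-step-ahead conditional mean is
  E[X_{t+1} | X_t, ...] = c + sum_i phi_i X_{t+1-i}.
Substitute known values:
  E[X_{t+1} | ...] = -1 + (-0.104) * (7) + (0.1) * (-8)
                   = -2.5280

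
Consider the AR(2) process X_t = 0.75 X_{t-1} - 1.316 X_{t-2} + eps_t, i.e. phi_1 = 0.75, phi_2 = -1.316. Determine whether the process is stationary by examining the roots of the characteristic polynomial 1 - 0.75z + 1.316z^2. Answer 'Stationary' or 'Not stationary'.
\text{Not stationary}

The AR(p) characteristic polynomial is P(z) = 1 - 0.75z + 1.316z^2.
Stationarity requires all roots to lie outside the unit circle, i.e. |z| > 1 for every root.
Set 1 + (-0.75) z + (1.316) z^2 = 0, i.e. a z^2 + b z + c = 0 with a = 1.316, b = -0.75, c = 1.
Discriminant D = b^2 - 4ac = (-0.75)^2 - 4*(1.316)*1 = 0.5625 - (5.264) = -4.7015.
D < 0, so the roots are the complex-conjugate pair z = (-b +/- i sqrt(-D)) / (2a) = 0.285 +/- 0.8238i.
For a conjugate pair |z|^2 = z * conj(z) = (product of roots) = c/a = 1/(1.316) = 0.759878, so |z| = sqrt(0.759878) = 0.8717 for both roots.
Moduli of all roots: 0.8717, 0.8717.
All moduli strictly greater than 1? No.
Verdict: Not stationary.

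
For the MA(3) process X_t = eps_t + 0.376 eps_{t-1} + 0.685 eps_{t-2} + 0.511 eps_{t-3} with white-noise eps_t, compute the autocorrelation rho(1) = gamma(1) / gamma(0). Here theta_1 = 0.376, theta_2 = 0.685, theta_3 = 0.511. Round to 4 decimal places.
\rho(1) = 0.5255

For an MA(q) process with theta_0 = 1, the autocovariance is
  gamma(k) = sigma^2 * sum_{i=0..q-k} theta_i * theta_{i+k},
and rho(k) = gamma(k) / gamma(0). Sigma^2 cancels.
  numerator   = (1)*(0.376) + (0.376)*(0.685) + (0.685)*(0.511) = 0.983595.
  denominator = (1)^2 + (0.376)^2 + (0.685)^2 + (0.511)^2 = 1.871722.
  rho(1) = 0.983595 / 1.871722 = 0.5255.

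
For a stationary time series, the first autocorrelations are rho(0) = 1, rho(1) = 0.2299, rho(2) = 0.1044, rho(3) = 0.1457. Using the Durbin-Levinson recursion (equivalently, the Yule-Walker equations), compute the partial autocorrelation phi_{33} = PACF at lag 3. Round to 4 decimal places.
\phi_{33} = 0.1170

The PACF at lag k is phi_{kk}, the last component of the solution
to the Yule-Walker system G_k phi = r_k where
  (G_k)_{ij} = rho(|i - j|), (r_k)_i = rho(i), i,j = 1..k.
Equivalently, Durbin-Levinson gives phi_{kk} iteratively:
  phi_{11} = rho(1)
  phi_{kk} = [rho(k) - sum_{j=1..k-1} phi_{k-1,j} rho(k-j)]
            / [1 - sum_{j=1..k-1} phi_{k-1,j} rho(j)],
  phi_{k,j} = phi_{k-1,j} - phi_{kk} phi_{k-1,k-j},  j = 1..k-1.
Step k = 1:
  phi_11 = rho(1) = 0.2299.
Step k = 2:
  phi_22 = [rho(2) - phi_11 rho(1)] / [1 - phi_11 rho(1)] = [0.1044 - (0.2299)(0.2299)] / [1 - (0.2299)(0.2299)]
         = 0.05154599 / 0.94714599 = 0.054422.
  Update: phi_21 = phi_11 - phi_22 phi_11 = 0.2299 - (0.054422)(0.2299) = 0.217388.
Step k = 3:
  phi_33 = [rho(3) - phi_21 rho(2) - phi_22 rho(1)] / [1 - phi_21 rho(1) - phi_22 rho(2)]
    numerator   = 0.1457 - (0.217388)(0.1044) - (0.054422)(0.2299) = 0.11049295
    denominator = 1 - (0.217388)(0.2299) - (0.054422)(0.1044) = 0.94434073
  phi_33 = 0.11049295 / 0.94434073 = 0.117.
Therefore phi_{33} = 0.1170.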